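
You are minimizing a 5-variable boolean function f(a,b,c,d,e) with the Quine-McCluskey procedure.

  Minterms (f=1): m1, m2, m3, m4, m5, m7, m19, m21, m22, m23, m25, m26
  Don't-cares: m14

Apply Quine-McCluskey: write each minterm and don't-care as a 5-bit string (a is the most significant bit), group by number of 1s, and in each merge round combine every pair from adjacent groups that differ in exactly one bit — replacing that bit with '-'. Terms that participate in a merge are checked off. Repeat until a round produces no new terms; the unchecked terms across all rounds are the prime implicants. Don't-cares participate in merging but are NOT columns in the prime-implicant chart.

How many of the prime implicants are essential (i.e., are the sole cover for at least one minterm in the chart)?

8

Round 0: 00001✓ 00010✓ 00011✓ 00100✓ 00101✓ 00111✓ 01110 10011✓ 10101✓ 10110✓ 10111✓ 11001 11010
Round 1: -0011✓ -0101✓ -0111✓ 00-01✓ 00-11✓ 000-1✓ 0001- 001-1✓ 0010- 10-11✓ 101-1✓ 1011-
Round 2: -0-11 -01-1 00--1
PIs = {-0-11, -01-1, 00--1, 0001-, 0010-, 01110, 1011-, 11001, 11010}
Coverage chart:
  m1: 00--1 ←essential
  m2: 0001- ←essential
  m3: -0-11,00--1,0001-
  m4: 0010- ←essential
  m5: -01-1,00--1,0010-
  m7: -0-11,-01-1,00--1
  m19: -0-11 ←essential
  m21: -01-1 ←essential
  m22: 1011- ←essential
  m23: -0-11,-01-1,1011-
  m25: 11001 ←essential
  m26: 11010 ←essential
Essential: -0-11, -01-1, 00--1, 0001-, 0010-, 1011-, 11001, 11010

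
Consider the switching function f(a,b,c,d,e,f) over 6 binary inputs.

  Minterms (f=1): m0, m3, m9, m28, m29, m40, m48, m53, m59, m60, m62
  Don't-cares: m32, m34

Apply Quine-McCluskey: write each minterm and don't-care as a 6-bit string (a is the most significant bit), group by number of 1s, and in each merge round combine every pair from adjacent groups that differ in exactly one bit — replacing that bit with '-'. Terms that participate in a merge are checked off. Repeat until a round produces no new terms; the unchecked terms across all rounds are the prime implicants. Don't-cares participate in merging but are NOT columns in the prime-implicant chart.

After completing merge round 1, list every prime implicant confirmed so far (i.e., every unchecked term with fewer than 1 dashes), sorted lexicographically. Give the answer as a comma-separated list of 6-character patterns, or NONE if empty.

000011, 001001, 110101, 111011

Round 0: 000000✓ 000011 001001 011100✓ 011101✓ 100000✓ 100010✓ 101000✓ 110000✓ 110101 111011 111100✓ 111110✓
Round 1: -00000 -11100 01110- 1-0000 10-000 1000-0 1111-0
PIs = {-00000, -11100, 000011, 001001, 01110-, 1-0000, 10-000, 1000-0, 110101, 111011, 1111-0}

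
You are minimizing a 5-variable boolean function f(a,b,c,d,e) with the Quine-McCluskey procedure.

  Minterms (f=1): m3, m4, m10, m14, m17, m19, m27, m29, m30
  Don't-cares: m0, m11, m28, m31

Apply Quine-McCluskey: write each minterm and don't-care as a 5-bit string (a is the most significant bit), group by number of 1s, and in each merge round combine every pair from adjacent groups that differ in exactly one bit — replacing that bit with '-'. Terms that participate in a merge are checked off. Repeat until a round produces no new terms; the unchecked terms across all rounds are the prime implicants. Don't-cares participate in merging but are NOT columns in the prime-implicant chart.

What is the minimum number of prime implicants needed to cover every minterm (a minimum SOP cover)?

5

size-2^0 implicants → 00000(✓)  00011(✓)  00100(✓)  01010(✓)  01011(✓)  01110(✓)  10001(✓)  10011(✓)  11011(✓)  11100(✓)  11101(✓)  11110(✓)  11111(✓)
size-2^1 implicants → -0011(✓)  -1011(✓)  -1110  0-011(✓)  00-00  01-10  0101-  1-011(✓)  100-1  11-11  111-0(✓)  111-1(✓)  1110-(✓)  1111-(✓)
size-2^2 implicants → --011  111--
Unchecked terms (primes): --011, -1110, 00-00, 01-10, 0101-, 100-1, 11-11, 111--
Minterm coverage:
  m3 ⊆ --011 [E]
  m4 ⊆ 00-00 [E]
  m10 ⊆ 01-10,0101-
  m14 ⊆ -1110,01-10
  m17 ⊆ 100-1 [E]
  m19 ⊆ --011,100-1
  m27 ⊆ --011,11-11
  m29 ⊆ 111-- [E]
  m30 ⊆ -1110,111--
E = {--011, 00-00, 100-1, 111--}
Petrick residual → 01-10
Cover = c'de + a'b'd'e' + a'bde' + ab'c'e + abc  |cover|=5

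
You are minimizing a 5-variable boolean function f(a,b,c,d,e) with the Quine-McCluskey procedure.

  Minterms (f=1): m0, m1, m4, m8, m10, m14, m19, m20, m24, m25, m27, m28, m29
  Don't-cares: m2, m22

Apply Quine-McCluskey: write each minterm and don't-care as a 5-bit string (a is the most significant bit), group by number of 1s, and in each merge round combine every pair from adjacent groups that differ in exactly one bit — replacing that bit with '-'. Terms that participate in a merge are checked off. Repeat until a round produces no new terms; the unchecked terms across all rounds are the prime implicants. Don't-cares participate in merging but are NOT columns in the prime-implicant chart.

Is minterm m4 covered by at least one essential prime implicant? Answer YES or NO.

[col 0] 00000*, 00001*, 00010*, 00100*, 01000*, 01010*, 01110*, 10011*, 10100*, 10110*, 11000*, 11001*, 11011*, 11100*, 11101*
[col 1] -0100, -1000, 0-000*, 0-010*, 00-00, 000-0*, 0000-, 01-10, 010-0*, 1-011, 1-100, 101-0, 11-00*, 11-01*, 110-1, 1100-*, 1110-*
[col 2] 0-0-0, 11-0-
Prime implicants: -0100, -1000, 0-0-0, 00-00, 0000-, 01-10, 1-011, 1-100, 101-0, 11-0-, 110-1
PI chart (minterm → PIs covering it):
  0 | 0-0-0,00-00,0000-
  1 | 0000-  (sole → essential)
  4 | -0100,00-00
  8 | -1000,0-0-0
  10 | 0-0-0,01-10
  14 | 01-10  (sole → essential)
  19 | 1-011  (sole → essential)
  20 | -0100,1-100,101-0
  24 | -1000,11-0-
  25 | 11-0-,110-1
  27 | 1-011,110-1
  28 | 1-100,11-0-
  29 | 11-0-  (sole → essential)
Essential prime implicants: 0000-, 01-10, 1-011, 11-0-

NO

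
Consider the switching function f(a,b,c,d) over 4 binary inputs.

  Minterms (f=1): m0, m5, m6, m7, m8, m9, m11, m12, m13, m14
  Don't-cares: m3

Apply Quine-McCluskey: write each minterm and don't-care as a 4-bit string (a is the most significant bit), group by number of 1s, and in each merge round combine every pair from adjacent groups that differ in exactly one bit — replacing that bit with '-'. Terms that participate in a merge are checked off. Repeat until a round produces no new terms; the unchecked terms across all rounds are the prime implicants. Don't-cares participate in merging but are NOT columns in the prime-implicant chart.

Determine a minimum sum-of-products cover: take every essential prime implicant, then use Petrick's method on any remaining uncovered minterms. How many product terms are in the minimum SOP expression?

[col 0] 0000*, 0011*, 0101*, 0110*, 0111*, 1000*, 1001*, 1011*, 1100*, 1101*, 1110*
[col 1] -000, -011, -101, -110, 0-11, 01-1, 011-, 1-00*, 1-01*, 10-1, 100-*, 11-0, 110-*
[col 2] 1-0-
Prime implicants: -000, -011, -101, -110, 0-11, 01-1, 011-, 1-0-, 10-1, 11-0
PI chart (minterm → PIs covering it):
  0 | -000  (sole → essential)
  5 | -101,01-1
  6 | -110,011-
  7 | 0-11,01-1,011-
  8 | -000,1-0-
  9 | 1-0-,10-1
  11 | -011,10-1
  12 | 1-0-,11-0
  13 | -101,1-0-
  14 | -110,11-0
Essential prime implicants: -000
Petrick residual → -011, -110, 01-1, 1-0-
Minimum SOP uses 5 PIs: b'c'd' + b'cd + bcd' + a'bd + ac'

5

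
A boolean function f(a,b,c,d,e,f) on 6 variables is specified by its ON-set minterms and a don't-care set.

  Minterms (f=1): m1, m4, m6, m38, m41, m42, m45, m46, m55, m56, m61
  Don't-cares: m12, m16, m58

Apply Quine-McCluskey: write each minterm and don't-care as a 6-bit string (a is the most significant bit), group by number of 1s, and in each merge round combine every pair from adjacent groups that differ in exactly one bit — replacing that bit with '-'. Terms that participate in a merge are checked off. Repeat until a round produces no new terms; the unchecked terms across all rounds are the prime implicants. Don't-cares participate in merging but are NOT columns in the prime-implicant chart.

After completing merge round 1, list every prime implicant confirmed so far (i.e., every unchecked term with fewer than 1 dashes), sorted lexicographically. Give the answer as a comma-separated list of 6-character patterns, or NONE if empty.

000001, 010000, 110111

size-2^0 implicants → 000001  000100(✓)  000110(✓)  001100(✓)  010000  100110(✓)  101001(✓)  101010(✓)  101101(✓)  101110(✓)  110111  111000(✓)  111010(✓)  111101(✓)
size-2^1 implicants → -00110  00-100  0001-0  1-1010  1-1101  10-110  101-01  101-10  1110-0
Unchecked terms (primes): -00110, 00-100, 000001, 0001-0, 010000, 1-1010, 1-1101, 10-110, 101-01, 101-10, 110111, 1110-0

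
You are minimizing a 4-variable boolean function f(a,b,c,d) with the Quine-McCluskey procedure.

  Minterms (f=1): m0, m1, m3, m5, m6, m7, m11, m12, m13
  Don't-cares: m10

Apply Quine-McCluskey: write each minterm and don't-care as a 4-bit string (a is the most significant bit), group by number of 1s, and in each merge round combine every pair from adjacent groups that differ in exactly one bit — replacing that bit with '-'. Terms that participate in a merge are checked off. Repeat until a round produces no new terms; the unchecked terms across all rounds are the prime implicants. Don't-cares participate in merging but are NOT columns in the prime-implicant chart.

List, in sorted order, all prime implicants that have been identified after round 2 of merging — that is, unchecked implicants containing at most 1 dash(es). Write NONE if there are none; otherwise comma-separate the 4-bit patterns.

-011, -101, 000-, 011-, 101-, 110-

[col 0] 0000*, 0001*, 0011*, 0101*, 0110*, 0111*, 1010*, 1011*, 1100*, 1101*
[col 1] -011, -101, 0-01*, 0-11*, 00-1*, 000-, 01-1*, 011-, 101-, 110-
[col 2] 0--1
Prime implicants: -011, -101, 0--1, 000-, 011-, 101-, 110-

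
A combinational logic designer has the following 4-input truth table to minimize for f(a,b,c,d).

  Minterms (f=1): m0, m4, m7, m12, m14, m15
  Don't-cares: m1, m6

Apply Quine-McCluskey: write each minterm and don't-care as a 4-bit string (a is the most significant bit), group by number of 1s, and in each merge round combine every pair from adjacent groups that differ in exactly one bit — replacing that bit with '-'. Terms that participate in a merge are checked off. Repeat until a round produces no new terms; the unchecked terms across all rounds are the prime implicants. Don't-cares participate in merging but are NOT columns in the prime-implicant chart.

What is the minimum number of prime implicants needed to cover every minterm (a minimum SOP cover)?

3

Round 0: 0000✓ 0001✓ 0100✓ 0110✓ 0111✓ 1100✓ 1110✓ 1111✓
Round 1: -100✓ -110✓ -111✓ 0-00 000- 01-0✓ 011-✓ 11-0✓ 111-✓
Round 2: -1-0 -11-
PIs = {-1-0, -11-, 0-00, 000-}
Coverage chart:
  m0: 0-00,000-
  m4: -1-0,0-00
  m7: -11- ←essential
  m12: -1-0 ←essential
  m14: -1-0,-11-
  m15: -11- ←essential
Essential: -1-0, -11-
Petrick residual → 0-00
Min cover (3 terms): bd' + bc + a'c'd'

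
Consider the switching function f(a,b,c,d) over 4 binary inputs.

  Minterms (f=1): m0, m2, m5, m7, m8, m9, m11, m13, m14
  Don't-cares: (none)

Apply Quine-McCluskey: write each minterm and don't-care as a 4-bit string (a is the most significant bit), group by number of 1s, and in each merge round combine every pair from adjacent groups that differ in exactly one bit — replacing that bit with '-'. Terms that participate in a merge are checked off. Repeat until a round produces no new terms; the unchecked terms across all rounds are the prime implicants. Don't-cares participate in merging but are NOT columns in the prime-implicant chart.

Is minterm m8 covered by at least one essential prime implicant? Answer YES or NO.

size-2^0 implicants → 0000(✓)  0010(✓)  0101(✓)  0111(✓)  1000(✓)  1001(✓)  1011(✓)  1101(✓)  1110
size-2^1 implicants → -000  -101  00-0  01-1  1-01  10-1  100-
Unchecked terms (primes): -000, -101, 00-0, 01-1, 1-01, 10-1, 100-, 1110
Minterm coverage:
  m0 ⊆ -000,00-0
  m2 ⊆ 00-0 [E]
  m5 ⊆ -101,01-1
  m7 ⊆ 01-1 [E]
  m8 ⊆ -000,100-
  m9 ⊆ 1-01,10-1,100-
  m11 ⊆ 10-1 [E]
  m13 ⊆ -101,1-01
  m14 ⊆ 1110 [E]
E = {00-0, 01-1, 10-1, 1110}

NO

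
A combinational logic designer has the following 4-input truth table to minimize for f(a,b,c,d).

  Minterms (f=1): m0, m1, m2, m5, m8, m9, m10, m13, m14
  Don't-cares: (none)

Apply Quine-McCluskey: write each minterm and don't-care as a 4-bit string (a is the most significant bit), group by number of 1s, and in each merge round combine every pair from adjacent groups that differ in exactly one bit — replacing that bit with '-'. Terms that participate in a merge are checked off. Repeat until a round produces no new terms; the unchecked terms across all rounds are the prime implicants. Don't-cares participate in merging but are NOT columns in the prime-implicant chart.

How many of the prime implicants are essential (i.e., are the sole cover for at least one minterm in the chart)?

[col 0] 0000*, 0001*, 0010*, 0101*, 1000*, 1001*, 1010*, 1101*, 1110*
[col 1] -000*, -001*, -010*, -101*, 0-01*, 00-0*, 000-*, 1-01*, 1-10, 10-0*, 100-*
[col 2] --01, -0-0, -00-
Prime implicants: --01, -0-0, -00-, 1-10
PI chart (minterm → PIs covering it):
  0 | -0-0,-00-
  1 | --01,-00-
  2 | -0-0  (sole → essential)
  5 | --01  (sole → essential)
  8 | -0-0,-00-
  9 | --01,-00-
  10 | -0-0,1-10
  13 | --01  (sole → essential)
  14 | 1-10  (sole → essential)
Essential prime implicants: --01, -0-0, 1-10

3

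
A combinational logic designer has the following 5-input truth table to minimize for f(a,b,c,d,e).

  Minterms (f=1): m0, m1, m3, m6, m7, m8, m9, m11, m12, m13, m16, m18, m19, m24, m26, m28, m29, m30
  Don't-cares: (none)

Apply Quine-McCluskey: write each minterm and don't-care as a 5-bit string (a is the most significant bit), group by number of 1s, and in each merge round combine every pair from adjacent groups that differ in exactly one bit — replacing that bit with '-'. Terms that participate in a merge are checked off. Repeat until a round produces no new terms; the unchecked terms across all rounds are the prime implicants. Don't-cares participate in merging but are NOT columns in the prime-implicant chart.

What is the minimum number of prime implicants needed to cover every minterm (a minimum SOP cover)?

6

Round 0: 00000✓ 00001✓ 00011✓ 00110✓ 00111✓ 01000✓ 01001✓ 01011✓ 01100✓ 01101✓ 10000✓ 10010✓ 10011✓ 11000✓ 11010✓ 11100✓ 11101✓ 11110✓
Round 1: -0000✓ -0011 -1000✓ -1100✓ -1101✓ 0-000✓ 0-001✓ 0-011✓ 00-11 000-1✓ 0000-✓ 0011- 01-00✓ 01-01✓ 010-1✓ 0100-✓ 0110-✓ 1-000✓ 1-010✓ 100-0✓ 1001- 11-00✓ 11-10✓ 110-0✓ 111-0✓ 1110-✓
Round 2: --000 -1-00 -110- 0-0-1 0-00- 01-0- 1-0-0 11--0
PIs = {--000, -0011, -1-00, -110-, 0-0-1, 0-00-, 00-11, 0011-, 01-0-, 1-0-0, 1001-, 11--0}
Coverage chart:
  m0: --000,0-00-
  m1: 0-0-1,0-00-
  m3: -0011,0-0-1,00-11
  m6: 0011- ←essential
  m7: 00-11,0011-
  m8: --000,-1-00,0-00-,01-0-
  m9: 0-0-1,0-00-,01-0-
  m11: 0-0-1 ←essential
  m12: -1-00,-110-,01-0-
  m13: -110-,01-0-
  m16: --000,1-0-0
  m18: 1-0-0,1001-
  m19: -0011,1001-
  m24: --000,-1-00,1-0-0,11--0
  m26: 1-0-0,11--0
  m28: -1-00,-110-,11--0
  m29: -110- ←essential
  m30: 11--0 ←essential
Essential: -110-, 0-0-1, 0011-, 11--0
Petrick residual → --000, 1001-
Min cover (6 terms): c'd'e' + bcd' + a'c'e + a'b'cd + ab'c'd + abe'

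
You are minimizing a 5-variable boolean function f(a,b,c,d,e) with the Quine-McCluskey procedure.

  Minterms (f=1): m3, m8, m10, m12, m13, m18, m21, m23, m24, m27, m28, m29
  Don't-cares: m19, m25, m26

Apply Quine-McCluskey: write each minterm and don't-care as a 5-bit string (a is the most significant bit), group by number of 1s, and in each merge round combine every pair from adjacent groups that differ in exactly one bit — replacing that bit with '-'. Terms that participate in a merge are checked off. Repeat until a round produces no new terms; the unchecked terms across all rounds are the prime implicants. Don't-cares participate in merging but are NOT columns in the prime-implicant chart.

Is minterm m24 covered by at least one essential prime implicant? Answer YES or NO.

YES

Round 0: 00011✓ 01000✓ 01010✓ 01100✓ 01101✓ 10010✓ 10011✓ 10101✓ 10111✓ 11000✓ 11001✓ 11010✓ 11011✓ 11100✓ 11101✓
Round 1: -0011 -1000✓ -1010✓ -1100✓ -1101✓ 01-00✓ 010-0✓ 0110-✓ 1-010✓ 1-011✓ 1-101 10-11 1001-✓ 101-1 11-00✓ 11-01✓ 110-0✓ 110-1✓ 1100-✓ 1101-✓ 1110-✓
Round 2: -1-00 -10-0 -110- 1-01- 11-0- 110--
PIs = {-0011, -1-00, -10-0, -110-, 1-01-, 1-101, 10-11, 101-1, 11-0-, 110--}
Coverage chart:
  m3: -0011 ←essential
  m8: -1-00,-10-0
  m10: -10-0 ←essential
  m12: -1-00,-110-
  m13: -110- ←essential
  m18: 1-01- ←essential
  m21: 1-101,101-1
  m23: 10-11,101-1
  m24: -1-00,-10-0,11-0-,110--
  m27: 1-01-,110--
  m28: -1-00,-110-,11-0-
  m29: -110-,1-101,11-0-
Essential: -0011, -10-0, -110-, 1-01-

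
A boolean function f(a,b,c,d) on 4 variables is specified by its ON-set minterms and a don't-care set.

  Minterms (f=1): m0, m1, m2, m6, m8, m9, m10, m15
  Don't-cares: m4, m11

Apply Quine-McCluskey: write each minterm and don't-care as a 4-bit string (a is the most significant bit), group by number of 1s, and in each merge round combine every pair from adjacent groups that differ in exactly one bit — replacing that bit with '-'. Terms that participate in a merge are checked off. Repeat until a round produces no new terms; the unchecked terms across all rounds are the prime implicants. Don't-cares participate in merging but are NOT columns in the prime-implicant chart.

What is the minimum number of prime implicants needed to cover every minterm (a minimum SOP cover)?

4

[col 0] 0000*, 0001*, 0010*, 0100*, 0110*, 1000*, 1001*, 1010*, 1011*, 1111*
[col 1] -000*, -001*, -010*, 0-00*, 0-10*, 00-0*, 000-*, 01-0*, 1-11, 10-0*, 10-1*, 100-*, 101-*
[col 2] -0-0, -00-, 0--0, 10--
Prime implicants: -0-0, -00-, 0--0, 1-11, 10--
PI chart (minterm → PIs covering it):
  0 | -0-0,-00-,0--0
  1 | -00-  (sole → essential)
  2 | -0-0,0--0
  6 | 0--0  (sole → essential)
  8 | -0-0,-00-,10--
  9 | -00-,10--
  10 | -0-0,10--
  15 | 1-11  (sole → essential)
Essential prime implicants: -00-, 0--0, 1-11
Petrick residual → -0-0
Minimum SOP uses 4 PIs: b'd' + b'c' + a'd' + acd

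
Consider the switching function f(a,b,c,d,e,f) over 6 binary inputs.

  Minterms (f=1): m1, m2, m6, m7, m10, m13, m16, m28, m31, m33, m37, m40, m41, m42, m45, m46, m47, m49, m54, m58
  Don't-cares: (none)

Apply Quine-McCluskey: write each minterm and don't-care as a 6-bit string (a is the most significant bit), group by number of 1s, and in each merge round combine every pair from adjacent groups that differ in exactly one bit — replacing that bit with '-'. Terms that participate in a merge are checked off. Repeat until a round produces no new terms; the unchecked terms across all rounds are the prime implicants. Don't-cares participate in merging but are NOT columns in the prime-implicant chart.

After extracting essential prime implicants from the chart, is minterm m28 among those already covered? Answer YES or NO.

YES

size-2^0 implicants → 000001(✓)  000010(✓)  000110(✓)  000111(✓)  001010(✓)  001101(✓)  010000  011100  011111  100001(✓)  100101(✓)  101000(✓)  101001(✓)  101010(✓)  101101(✓)  101110(✓)  101111(✓)  110001(✓)  110110  111010(✓)
size-2^1 implicants → -00001  -01010  -01101  00-010  000-10  00011-  1-0001  1-1010  10-001(✓)  10-101(✓)  100-01(✓)  101-01(✓)  101-10  1010-0  10100-  1011-1  10111-
size-2^2 implicants → 10--01
Unchecked terms (primes): -00001, -01010, -01101, 00-010, 000-10, 00011-, 010000, 011100, 011111, 1-0001, 1-1010, 10--01, 101-10, 1010-0, 10100-, 1011-1, 10111-, 110110
Minterm coverage:
  m1 ⊆ -00001 [E]
  m2 ⊆ 00-010,000-10
  m6 ⊆ 000-10,00011-
  m7 ⊆ 00011- [E]
  m10 ⊆ -01010,00-010
  m13 ⊆ -01101 [E]
  m16 ⊆ 010000 [E]
  m28 ⊆ 011100 [E]
  m31 ⊆ 011111 [E]
  m33 ⊆ -00001,1-0001,10--01
  m37 ⊆ 10--01 [E]
  m40 ⊆ 1010-0,10100-
  m41 ⊆ 10--01,10100-
  m42 ⊆ -01010,1-1010,101-10,1010-0
  m45 ⊆ -01101,10--01,1011-1
  m46 ⊆ 101-10,10111-
  m47 ⊆ 1011-1,10111-
  m49 ⊆ 1-0001 [E]
  m54 ⊆ 110110 [E]
  m58 ⊆ 1-1010 [E]
E = {-00001, -01101, 00011-, 010000, 011100, 011111, 1-0001, 1-1010, 10--01, 110110}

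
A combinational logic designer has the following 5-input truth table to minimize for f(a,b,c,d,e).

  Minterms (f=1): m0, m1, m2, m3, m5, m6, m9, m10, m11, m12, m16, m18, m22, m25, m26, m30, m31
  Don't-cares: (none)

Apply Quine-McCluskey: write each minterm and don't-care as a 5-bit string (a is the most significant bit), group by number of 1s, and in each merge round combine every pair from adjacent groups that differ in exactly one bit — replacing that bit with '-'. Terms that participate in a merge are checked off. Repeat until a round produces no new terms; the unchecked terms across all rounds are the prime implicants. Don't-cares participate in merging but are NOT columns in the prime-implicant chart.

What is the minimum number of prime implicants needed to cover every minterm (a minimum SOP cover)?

8

Round 0: 00000✓ 00001✓ 00010✓ 00011✓ 00101✓ 00110✓ 01001✓ 01010✓ 01011✓ 01100 10000✓ 10010✓ 10110✓ 11001✓ 11010✓ 11110✓ 11111✓
Round 1: -0000✓ -0010✓ -0110✓ -1001 -1010✓ 0-001✓ 0-010✓ 0-011✓ 00-01 00-10✓ 000-0✓ 000-1✓ 0000-✓ 0001-✓ 010-1✓ 0101-✓ 1-010✓ 1-110✓ 10-10✓ 100-0✓ 11-10✓ 1111-
Round 2: --010 -0-10 -00-0 0-0-1 0-01- 000-- 1--10
PIs = {--010, -0-10, -00-0, -1001, 0-0-1, 0-01-, 00-01, 000--, 01100, 1--10, 1111-}
Coverage chart:
  m0: -00-0,000--
  m1: 0-0-1,00-01,000--
  m2: --010,-0-10,-00-0,0-01-,000--
  m3: 0-0-1,0-01-,000--
  m5: 00-01 ←essential
  m6: -0-10 ←essential
  m9: -1001,0-0-1
  m10: --010,0-01-
  m11: 0-0-1,0-01-
  m12: 01100 ←essential
  m16: -00-0 ←essential
  m18: --010,-0-10,-00-0,1--10
  m22: -0-10,1--10
  m25: -1001 ←essential
  m26: --010,1--10
  m30: 1--10,1111-
  m31: 1111- ←essential
Essential: -0-10, -00-0, -1001, 00-01, 01100, 1111-
Petrick residual → --010, 0-0-1
Min cover (8 terms): c'de' + b'de' + b'c'e' + bc'd'e + a'c'e + a'b'd'e + a'bcd'e' + abcd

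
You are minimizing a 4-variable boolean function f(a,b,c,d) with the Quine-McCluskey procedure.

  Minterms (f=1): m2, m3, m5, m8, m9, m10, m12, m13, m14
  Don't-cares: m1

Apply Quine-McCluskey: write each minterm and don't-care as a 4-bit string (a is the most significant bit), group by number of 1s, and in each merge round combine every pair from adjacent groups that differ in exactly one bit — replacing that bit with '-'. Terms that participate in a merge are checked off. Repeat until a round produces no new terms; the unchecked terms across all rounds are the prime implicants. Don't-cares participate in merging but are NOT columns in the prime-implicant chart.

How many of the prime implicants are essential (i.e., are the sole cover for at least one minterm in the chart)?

Round 0: 0001✓ 0010✓ 0011✓ 0101✓ 1000✓ 1001✓ 1010✓ 1100✓ 1101✓ 1110✓
Round 1: -001✓ -010 -101✓ 0-01✓ 00-1 001- 1-00✓ 1-01✓ 1-10✓ 10-0✓ 100-✓ 11-0✓ 110-✓
Round 2: --01 1--0 1-0-
PIs = {--01, -010, 00-1, 001-, 1--0, 1-0-}
Coverage chart:
  m2: -010,001-
  m3: 00-1,001-
  m5: --01 ←essential
  m8: 1--0,1-0-
  m9: --01,1-0-
  m10: -010,1--0
  m12: 1--0,1-0-
  m13: --01,1-0-
  m14: 1--0 ←essential
Essential: --01, 1--0

2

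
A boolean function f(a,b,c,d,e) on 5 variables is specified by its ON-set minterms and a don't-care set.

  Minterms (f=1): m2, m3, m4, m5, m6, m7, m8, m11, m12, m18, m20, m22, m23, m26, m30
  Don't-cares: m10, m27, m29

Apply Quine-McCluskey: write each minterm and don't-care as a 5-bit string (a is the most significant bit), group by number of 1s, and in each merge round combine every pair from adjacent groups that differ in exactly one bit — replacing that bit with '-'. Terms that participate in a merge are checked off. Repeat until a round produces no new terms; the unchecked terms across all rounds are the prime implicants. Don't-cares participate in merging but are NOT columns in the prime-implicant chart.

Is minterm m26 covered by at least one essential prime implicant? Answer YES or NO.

size-2^0 implicants → 00010(✓)  00011(✓)  00100(✓)  00101(✓)  00110(✓)  00111(✓)  01000(✓)  01010(✓)  01011(✓)  01100(✓)  10010(✓)  10100(✓)  10110(✓)  10111(✓)  11010(✓)  11011(✓)  11101  11110(✓)
size-2^1 implicants → -0010(✓)  -0100(✓)  -0110(✓)  -0111(✓)  -1010(✓)  -1011(✓)  0-010(✓)  0-011(✓)  0-100  00-10(✓)  00-11(✓)  0001-(✓)  001-0(✓)  001-1(✓)  0010-(✓)  0011-(✓)  01-00  010-0  0101-(✓)  1-010(✓)  1-110(✓)  10-10(✓)  101-0(✓)  1011-(✓)  11-10(✓)  1101-(✓)
size-2^2 implicants → --010  -0-10  -01-0  -011-  -101-  0-01-  00-1-  001--  1--10
Unchecked terms (primes): --010, -0-10, -01-0, -011-, -101-, 0-01-, 0-100, 00-1-, 001--, 01-00, 010-0, 1--10, 11101
Minterm coverage:
  m2 ⊆ --010,-0-10,0-01-,00-1-
  m3 ⊆ 0-01-,00-1-
  m4 ⊆ -01-0,0-100,001--
  m5 ⊆ 001-- [E]
  m6 ⊆ -0-10,-01-0,-011-,00-1-,001--
  m7 ⊆ -011-,00-1-,001--
  m8 ⊆ 01-00,010-0
  m11 ⊆ -101-,0-01-
  m12 ⊆ 0-100,01-00
  m18 ⊆ --010,-0-10,1--10
  m20 ⊆ -01-0 [E]
  m22 ⊆ -0-10,-01-0,-011-,1--10
  m23 ⊆ -011- [E]
  m26 ⊆ --010,-101-,1--10
  m30 ⊆ 1--10 [E]
E = {-01-0, -011-, 001--, 1--10}

YES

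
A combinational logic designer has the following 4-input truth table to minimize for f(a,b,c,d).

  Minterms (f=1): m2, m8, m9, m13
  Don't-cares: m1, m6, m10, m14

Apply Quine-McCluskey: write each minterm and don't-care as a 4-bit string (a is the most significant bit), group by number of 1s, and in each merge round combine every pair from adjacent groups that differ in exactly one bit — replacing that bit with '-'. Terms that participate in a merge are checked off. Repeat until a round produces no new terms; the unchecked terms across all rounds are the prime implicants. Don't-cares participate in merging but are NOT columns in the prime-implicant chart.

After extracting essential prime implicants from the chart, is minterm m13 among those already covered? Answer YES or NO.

size-2^0 implicants → 0001(✓)  0010(✓)  0110(✓)  1000(✓)  1001(✓)  1010(✓)  1101(✓)  1110(✓)
size-2^1 implicants → -001  -010(✓)  -110(✓)  0-10(✓)  1-01  1-10(✓)  10-0  100-
size-2^2 implicants → --10
Unchecked terms (primes): --10, -001, 1-01, 10-0, 100-
Minterm coverage:
  m2 ⊆ --10 [E]
  m8 ⊆ 10-0,100-
  m9 ⊆ -001,1-01,100-
  m13 ⊆ 1-01 [E]
E = {--10, 1-01}

YES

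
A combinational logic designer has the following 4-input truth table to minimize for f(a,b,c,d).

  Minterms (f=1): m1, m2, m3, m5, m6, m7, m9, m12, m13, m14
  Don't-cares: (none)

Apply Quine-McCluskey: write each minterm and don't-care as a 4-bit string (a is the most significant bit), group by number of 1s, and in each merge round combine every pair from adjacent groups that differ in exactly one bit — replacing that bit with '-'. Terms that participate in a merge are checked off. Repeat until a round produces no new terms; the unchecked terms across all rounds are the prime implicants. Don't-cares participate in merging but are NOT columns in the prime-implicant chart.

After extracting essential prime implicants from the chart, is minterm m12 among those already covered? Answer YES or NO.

[col 0] 0001*, 0010*, 0011*, 0101*, 0110*, 0111*, 1001*, 1100*, 1101*, 1110*
[col 1] -001*, -101*, -110, 0-01*, 0-10*, 0-11*, 00-1*, 001-*, 01-1*, 011-*, 1-01*, 11-0, 110-
[col 2] --01, 0--1, 0-1-
Prime implicants: --01, -110, 0--1, 0-1-, 11-0, 110-
PI chart (minterm → PIs covering it):
  1 | --01,0--1
  2 | 0-1-  (sole → essential)
  3 | 0--1,0-1-
  5 | --01,0--1
  6 | -110,0-1-
  7 | 0--1,0-1-
  9 | --01  (sole → essential)
  12 | 11-0,110-
  13 | --01,110-
  14 | -110,11-0
Essential prime implicants: --01, 0-1-

NO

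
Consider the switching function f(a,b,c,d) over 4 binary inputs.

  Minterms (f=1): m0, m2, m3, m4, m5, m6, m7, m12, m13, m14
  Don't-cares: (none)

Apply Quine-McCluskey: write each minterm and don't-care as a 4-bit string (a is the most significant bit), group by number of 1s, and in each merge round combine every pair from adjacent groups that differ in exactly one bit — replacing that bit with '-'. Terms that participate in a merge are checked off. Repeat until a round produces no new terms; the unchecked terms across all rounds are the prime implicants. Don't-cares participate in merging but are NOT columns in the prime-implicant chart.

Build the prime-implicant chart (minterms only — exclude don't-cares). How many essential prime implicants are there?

4

Round 0: 0000✓ 0010✓ 0011✓ 0100✓ 0101✓ 0110✓ 0111✓ 1100✓ 1101✓ 1110✓
Round 1: -100✓ -101✓ -110✓ 0-00✓ 0-10✓ 0-11✓ 00-0✓ 001-✓ 01-0✓ 01-1✓ 010-✓ 011-✓ 11-0✓ 110-✓
Round 2: -1-0 -10- 0--0 0-1- 01--
PIs = {-1-0, -10-, 0--0, 0-1-, 01--}
Coverage chart:
  m0: 0--0 ←essential
  m2: 0--0,0-1-
  m3: 0-1- ←essential
  m4: -1-0,-10-,0--0,01--
  m5: -10-,01--
  m6: -1-0,0--0,0-1-,01--
  m7: 0-1-,01--
  m12: -1-0,-10-
  m13: -10- ←essential
  m14: -1-0 ←essential
Essential: -1-0, -10-, 0--0, 0-1-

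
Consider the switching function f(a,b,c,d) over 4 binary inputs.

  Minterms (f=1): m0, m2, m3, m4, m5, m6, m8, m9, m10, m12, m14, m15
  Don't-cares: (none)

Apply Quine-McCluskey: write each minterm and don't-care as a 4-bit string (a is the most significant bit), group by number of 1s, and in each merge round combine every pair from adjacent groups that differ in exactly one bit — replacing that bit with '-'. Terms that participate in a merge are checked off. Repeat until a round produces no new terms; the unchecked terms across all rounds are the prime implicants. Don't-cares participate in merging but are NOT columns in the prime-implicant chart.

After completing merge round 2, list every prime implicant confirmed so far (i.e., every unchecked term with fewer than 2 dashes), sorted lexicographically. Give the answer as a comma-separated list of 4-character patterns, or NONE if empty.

001-, 010-, 100-, 111-

Round 0: 0000✓ 0010✓ 0011✓ 0100✓ 0101✓ 0110✓ 1000✓ 1001✓ 1010✓ 1100✓ 1110✓ 1111✓
Round 1: -000✓ -010✓ -100✓ -110✓ 0-00✓ 0-10✓ 00-0✓ 001- 01-0✓ 010- 1-00✓ 1-10✓ 10-0✓ 100- 11-0✓ 111-
Round 2: --00✓ --10✓ -0-0✓ -1-0✓ 0--0✓ 1--0✓
Round 3: ---0
PIs = {---0, 001-, 010-, 100-, 111-}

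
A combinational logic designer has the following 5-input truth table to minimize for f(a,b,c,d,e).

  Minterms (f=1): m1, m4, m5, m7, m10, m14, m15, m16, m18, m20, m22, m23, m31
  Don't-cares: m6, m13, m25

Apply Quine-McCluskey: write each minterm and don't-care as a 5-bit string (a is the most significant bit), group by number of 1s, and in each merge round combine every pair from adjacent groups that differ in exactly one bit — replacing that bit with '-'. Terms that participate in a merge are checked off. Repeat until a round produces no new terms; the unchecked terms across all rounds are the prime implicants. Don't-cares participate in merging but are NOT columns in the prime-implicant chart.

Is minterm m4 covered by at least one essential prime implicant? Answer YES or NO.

NO

size-2^0 implicants → 00001(✓)  00100(✓)  00101(✓)  00110(✓)  00111(✓)  01010(✓)  01101(✓)  01110(✓)  01111(✓)  10000(✓)  10010(✓)  10100(✓)  10110(✓)  10111(✓)  11001  11111(✓)
size-2^1 implicants → -0100(✓)  -0110(✓)  -0111(✓)  -1111(✓)  0-101(✓)  0-110(✓)  0-111(✓)  00-01  001-0(✓)  001-1(✓)  0010-(✓)  0011-(✓)  01-10  011-1(✓)  0111-(✓)  1-111(✓)  10-00(✓)  10-10(✓)  100-0(✓)  101-0(✓)  1011-(✓)
size-2^2 implicants → --111  -01-0  -011-  0-1-1  0-11-  001--  10--0
Unchecked terms (primes): --111, -01-0, -011-, 0-1-1, 0-11-, 00-01, 001--, 01-10, 10--0, 11001
Minterm coverage:
  m1 ⊆ 00-01 [E]
  m4 ⊆ -01-0,001--
  m5 ⊆ 0-1-1,00-01,001--
  m7 ⊆ --111,-011-,0-1-1,0-11-,001--
  m10 ⊆ 01-10 [E]
  m14 ⊆ 0-11-,01-10
  m15 ⊆ --111,0-1-1,0-11-
  m16 ⊆ 10--0 [E]
  m18 ⊆ 10--0 [E]
  m20 ⊆ -01-0,10--0
  m22 ⊆ -01-0,-011-,10--0
  m23 ⊆ --111,-011-
  m31 ⊆ --111 [E]
E = {--111, 00-01, 01-10, 10--0}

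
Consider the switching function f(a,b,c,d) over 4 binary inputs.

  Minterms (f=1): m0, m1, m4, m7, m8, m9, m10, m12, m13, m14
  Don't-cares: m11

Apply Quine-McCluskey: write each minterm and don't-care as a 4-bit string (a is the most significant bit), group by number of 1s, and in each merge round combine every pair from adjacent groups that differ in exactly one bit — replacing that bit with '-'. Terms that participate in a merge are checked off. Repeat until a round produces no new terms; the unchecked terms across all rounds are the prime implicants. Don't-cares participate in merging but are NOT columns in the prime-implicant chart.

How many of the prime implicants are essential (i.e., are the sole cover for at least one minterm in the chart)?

size-2^0 implicants → 0000(✓)  0001(✓)  0100(✓)  0111  1000(✓)  1001(✓)  1010(✓)  1011(✓)  1100(✓)  1101(✓)  1110(✓)
size-2^1 implicants → -000(✓)  -001(✓)  -100(✓)  0-00(✓)  000-(✓)  1-00(✓)  1-01(✓)  1-10(✓)  10-0(✓)  10-1(✓)  100-(✓)  101-(✓)  11-0(✓)  110-(✓)
size-2^2 implicants → --00  -00-  1--0  1-0-  10--
Unchecked terms (primes): --00, -00-, 0111, 1--0, 1-0-, 10--
Minterm coverage:
  m0 ⊆ --00,-00-
  m1 ⊆ -00- [E]
  m4 ⊆ --00 [E]
  m7 ⊆ 0111 [E]
  m8 ⊆ --00,-00-,1--0,1-0-,10--
  m9 ⊆ -00-,1-0-,10--
  m10 ⊆ 1--0,10--
  m12 ⊆ --00,1--0,1-0-
  m13 ⊆ 1-0- [E]
  m14 ⊆ 1--0 [E]
E = {--00, -00-, 0111, 1--0, 1-0-}

5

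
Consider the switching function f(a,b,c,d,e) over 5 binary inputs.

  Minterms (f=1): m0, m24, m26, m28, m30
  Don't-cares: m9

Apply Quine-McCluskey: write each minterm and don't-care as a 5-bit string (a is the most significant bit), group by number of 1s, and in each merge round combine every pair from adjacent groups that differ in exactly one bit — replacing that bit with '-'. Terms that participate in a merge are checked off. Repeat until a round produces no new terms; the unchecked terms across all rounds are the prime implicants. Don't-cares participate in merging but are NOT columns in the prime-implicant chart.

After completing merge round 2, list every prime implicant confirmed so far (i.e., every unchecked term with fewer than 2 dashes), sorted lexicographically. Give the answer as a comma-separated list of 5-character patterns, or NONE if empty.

size-2^0 implicants → 00000  01001  11000(✓)  11010(✓)  11100(✓)  11110(✓)
size-2^1 implicants → 11-00(✓)  11-10(✓)  110-0(✓)  111-0(✓)
size-2^2 implicants → 11--0
Unchecked terms (primes): 00000, 01001, 11--0

00000, 01001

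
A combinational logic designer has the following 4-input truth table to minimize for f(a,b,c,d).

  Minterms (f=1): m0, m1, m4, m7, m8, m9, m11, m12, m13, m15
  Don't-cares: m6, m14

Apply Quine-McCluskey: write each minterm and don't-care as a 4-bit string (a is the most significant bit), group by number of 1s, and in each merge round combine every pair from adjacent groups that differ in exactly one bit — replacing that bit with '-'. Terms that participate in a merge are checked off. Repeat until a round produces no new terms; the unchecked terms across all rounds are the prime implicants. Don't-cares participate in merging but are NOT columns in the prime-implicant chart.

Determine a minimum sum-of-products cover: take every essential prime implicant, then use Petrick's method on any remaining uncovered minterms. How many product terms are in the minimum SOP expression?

4

size-2^0 implicants → 0000(✓)  0001(✓)  0100(✓)  0110(✓)  0111(✓)  1000(✓)  1001(✓)  1011(✓)  1100(✓)  1101(✓)  1110(✓)  1111(✓)
size-2^1 implicants → -000(✓)  -001(✓)  -100(✓)  -110(✓)  -111(✓)  0-00(✓)  000-(✓)  01-0(✓)  011-(✓)  1-00(✓)  1-01(✓)  1-11(✓)  10-1(✓)  100-(✓)  11-0(✓)  11-1(✓)  110-(✓)  111-(✓)
size-2^2 implicants → --00  -00-  -1-0  -11-  1--1  1-0-  11--
Unchecked terms (primes): --00, -00-, -1-0, -11-, 1--1, 1-0-, 11--
Minterm coverage:
  m0 ⊆ --00,-00-
  m1 ⊆ -00- [E]
  m4 ⊆ --00,-1-0
  m7 ⊆ -11- [E]
  m8 ⊆ --00,-00-,1-0-
  m9 ⊆ -00-,1--1,1-0-
  m11 ⊆ 1--1 [E]
  m12 ⊆ --00,-1-0,1-0-,11--
  m13 ⊆ 1--1,1-0-,11--
  m15 ⊆ -11-,1--1,11--
E = {-00-, -11-, 1--1}
Petrick residual → --00
Cover = c'd' + b'c' + bc + ad  |cover|=4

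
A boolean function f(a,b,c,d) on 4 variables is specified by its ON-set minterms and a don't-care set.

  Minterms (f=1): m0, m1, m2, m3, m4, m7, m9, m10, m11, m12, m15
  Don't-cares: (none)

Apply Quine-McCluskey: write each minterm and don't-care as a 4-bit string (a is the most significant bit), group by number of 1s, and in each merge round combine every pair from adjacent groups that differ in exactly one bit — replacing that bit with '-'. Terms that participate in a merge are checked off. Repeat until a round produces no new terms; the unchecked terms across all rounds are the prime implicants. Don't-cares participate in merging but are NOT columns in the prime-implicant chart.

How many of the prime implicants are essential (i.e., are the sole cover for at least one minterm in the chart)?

4

size-2^0 implicants → 0000(✓)  0001(✓)  0010(✓)  0011(✓)  0100(✓)  0111(✓)  1001(✓)  1010(✓)  1011(✓)  1100(✓)  1111(✓)
size-2^1 implicants → -001(✓)  -010(✓)  -011(✓)  -100  -111(✓)  0-00  0-11(✓)  00-0(✓)  00-1(✓)  000-(✓)  001-(✓)  1-11(✓)  10-1(✓)  101-(✓)
size-2^2 implicants → --11  -0-1  -01-  00--
Unchecked terms (primes): --11, -0-1, -01-, -100, 0-00, 00--
Minterm coverage:
  m0 ⊆ 0-00,00--
  m1 ⊆ -0-1,00--
  m2 ⊆ -01-,00--
  m3 ⊆ --11,-0-1,-01-,00--
  m4 ⊆ -100,0-00
  m7 ⊆ --11 [E]
  m9 ⊆ -0-1 [E]
  m10 ⊆ -01- [E]
  m11 ⊆ --11,-0-1,-01-
  m12 ⊆ -100 [E]
  m15 ⊆ --11 [E]
E = {--11, -0-1, -01-, -100}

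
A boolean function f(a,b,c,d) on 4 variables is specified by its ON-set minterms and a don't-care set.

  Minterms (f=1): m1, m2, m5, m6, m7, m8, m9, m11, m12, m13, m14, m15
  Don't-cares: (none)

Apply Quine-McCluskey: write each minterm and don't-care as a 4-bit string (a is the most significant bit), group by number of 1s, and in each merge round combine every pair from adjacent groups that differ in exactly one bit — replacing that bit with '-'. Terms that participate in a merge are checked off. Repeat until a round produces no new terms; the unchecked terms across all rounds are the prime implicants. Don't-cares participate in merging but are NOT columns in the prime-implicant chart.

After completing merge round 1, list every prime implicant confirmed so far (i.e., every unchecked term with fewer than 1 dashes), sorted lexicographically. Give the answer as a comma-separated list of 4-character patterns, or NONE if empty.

Round 0: 0001✓ 0010✓ 0101✓ 0110✓ 0111✓ 1000✓ 1001✓ 1011✓ 1100✓ 1101✓ 1110✓ 1111✓
Round 1: -001✓ -101✓ -110✓ -111✓ 0-01✓ 0-10 01-1✓ 011-✓ 1-00✓ 1-01✓ 1-11✓ 10-1✓ 100-✓ 11-0✓ 11-1✓ 110-✓ 111-✓
Round 2: --01 -1-1 -11- 1--1 1-0- 11--
PIs = {--01, -1-1, -11-, 0-10, 1--1, 1-0-, 11--}

NONE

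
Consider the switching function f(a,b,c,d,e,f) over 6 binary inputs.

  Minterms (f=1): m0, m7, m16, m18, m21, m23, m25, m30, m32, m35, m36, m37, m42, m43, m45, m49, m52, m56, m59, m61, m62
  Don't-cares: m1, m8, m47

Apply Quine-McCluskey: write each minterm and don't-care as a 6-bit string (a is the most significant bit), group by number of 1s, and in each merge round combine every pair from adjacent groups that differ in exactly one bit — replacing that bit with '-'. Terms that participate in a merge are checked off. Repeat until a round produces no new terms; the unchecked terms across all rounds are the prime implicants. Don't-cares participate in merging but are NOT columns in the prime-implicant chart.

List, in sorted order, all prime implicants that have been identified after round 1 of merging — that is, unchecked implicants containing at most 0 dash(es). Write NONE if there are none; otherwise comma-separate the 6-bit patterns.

011001, 110001, 111000

Round 0: 000000✓ 000001✓ 000111✓ 001000✓ 010000✓ 010010✓ 010101✓ 010111✓ 011001 011110✓ 100000✓ 100011✓ 100100✓ 100101✓ 101010✓ 101011✓ 101101✓ 101111✓ 110001 110100✓ 111000 111011✓ 111101✓ 111110✓
Round 1: -00000 -11110 0-0000 0-0111 00-000 00000- 0100-0 0101-1 1-0100 1-1011 1-1101 10-011 10-101 100-00 10010- 101-11 10101- 1011-1
PIs = {-00000, -11110, 0-0000, 0-0111, 00-000, 00000-, 0100-0, 0101-1, 011001, 1-0100, 1-1011, 1-1101, 10-011, 10-101, 100-00, 10010-, 101-11, 10101-, 1011-1, 110001, 111000}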